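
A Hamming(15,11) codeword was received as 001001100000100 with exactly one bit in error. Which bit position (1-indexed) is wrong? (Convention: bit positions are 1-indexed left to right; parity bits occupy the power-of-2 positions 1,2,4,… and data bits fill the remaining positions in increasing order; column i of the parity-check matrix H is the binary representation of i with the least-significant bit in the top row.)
Syndrome s = H · r^T (mod 2), r = 001001100000100:
  s[0] = (101010101010101)·(001001100000100) mod 2 = 0+0+1+0+0+0+1+0+0+0+0+0+1+0+0 mod 2 = 1
  s[1] = (011001100110011)·(001001100000100) mod 2 = 0+0+1+0+0+1+1+0+0+0+0+0+0+0+0 mod 2 = 1
  s[2] = (000111100001111)·(001001100000100) mod 2 = 0+0+0+0+0+1+1+0+0+0+0+0+1+0+0 mod 2 = 1
  s[3] = (000000011111111)·(001001100000100) mod 2 = 0+0+0+0+0+0+0+0+0+0+0+0+1+0+0 mod 2 = 1
Syndrome = 1111
Column i of H is the binary representation of i, so the syndrome is the binary index of the flipped bit.
Read s = 1111 with s[0] as LSB: 1·2^0 + 1·2^1 + 1·2^2 + 1·2^3 = 15.
Error is at bit position 15.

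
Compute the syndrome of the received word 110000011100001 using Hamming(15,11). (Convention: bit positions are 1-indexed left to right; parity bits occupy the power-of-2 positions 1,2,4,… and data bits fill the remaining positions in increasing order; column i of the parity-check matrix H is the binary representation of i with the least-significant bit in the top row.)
Syndrome s = H · r^T (mod 2), r = 110000011100001:
  s[0] = (101010101010101)·(110000011100001) mod 2 = 1+0+0+0+0+0+0+0+1+0+0+0+0+0+1 mod 2 = 1
  s[1] = (011001100110011)·(110000011100001) mod 2 = 0+1+0+0+0+0+0+0+0+1+0+0+0+0+1 mod 2 = 1
  s[2] = (000111100001111)·(110000011100001) mod 2 = 0+0+0+0+0+0+0+0+0+0+0+0+0+0+1 mod 2 = 1
  s[3] = (000000011111111)·(110000011100001) mod 2 = 0+0+0+0+0+0+0+1+1+1+0+0+0+0+1 mod 2 = 0
Syndrome = 1110
Non-zero syndrome: error at position 7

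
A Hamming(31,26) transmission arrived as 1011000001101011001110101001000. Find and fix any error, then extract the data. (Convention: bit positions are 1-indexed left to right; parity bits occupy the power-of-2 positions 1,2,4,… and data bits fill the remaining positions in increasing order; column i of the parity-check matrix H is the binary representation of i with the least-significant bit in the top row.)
Syndrome s = H · r^T (mod 2), r = 1011000001101011001110101001000:
  s[0] = (1010101010101010101010101010101)·(1011000001101011001110101001000) mod 2 = 1+0+1+0+0+0+0+0+0+0+1+0+1+0+1+0+0+0+1+0+1+0+1+0+1+0+0+0+0+0+0 mod 2 = 1
  s[1] = (0110011001100110011001100110011)·(1011000001101011001110101001000) mod 2 = 0+0+1+0+0+0+0+0+0+1+1+0+0+0+1+0+0+0+1+0+0+0+1+0+0+0+0+0+0+0+0 mod 2 = 0
  s[2] = (0001111000011110000111100001111)·(1011000001101011001110101001000) mod 2 = 0+0+0+1+0+0+0+0+0+0+0+0+1+0+1+0+0+0+0+1+1+0+1+0+0+0+0+1+0+0+0 mod 2 = 1
  s[3] = (0000000111111110000000011111111)·(1011000001101011001110101001000) mod 2 = 0+0+0+0+0+0+0+0+0+1+1+0+1+0+1+0+0+0+0+0+0+0+0+0+1+0+0+1+0+0+0 mod 2 = 0
  s[4] = (0000000000000001111111111111111)·(1011000001101011001110101001000) mod 2 = 0+0+0+0+0+0+0+0+0+0+0+0+0+0+0+1+0+0+1+1+1+0+1+0+1+0+0+1+0+0+0 mod 2 = 1
Syndrome = 10101
Column 21 of H equals this syndrome → error at bit 21 (1-indexed).
Flip bit 21: 1011000001101011001110101001000 → 1011000001101011001100101001000
Extract data bits at positions {3,5,6,7,9,10,11,12,13,14,15,17,18,19,20,21,22,23,24,25,26,27,28,29,30,31}: 10000110101001100101001000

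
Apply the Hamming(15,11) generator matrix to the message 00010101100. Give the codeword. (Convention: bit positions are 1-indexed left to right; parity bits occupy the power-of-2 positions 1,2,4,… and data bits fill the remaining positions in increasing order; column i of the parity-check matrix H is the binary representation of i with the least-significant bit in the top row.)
Codeword c = d · G (mod 2), d = 00010101100:
  c[0] = d·G[:,0] = (00010101100)·(11011010101) mod 2 = 0+0+0+1+0+0+0+0+1+0+0 mod 2 = 0
  c[1] = d·G[:,1] = (00010101100)·(10110110011) mod 2 = 0+0+0+1+0+1+0+0+0+0+0 mod 2 = 0
  c[2] = d·G[:,2] = (00010101100)·(10000000000) mod 2 = 0+0+0+0+0+0+0+0+0+0+0 mod 2 = 0
  c[3] = d·G[:,3] = (00010101100)·(01110001111) mod 2 = 0+0+0+1+0+0+0+1+1+0+0 mod 2 = 1
  c[4] = d·G[:,4] = (00010101100)·(01000000000) mod 2 = 0+0+0+0+0+0+0+0+0+0+0 mod 2 = 0
  c[5] = d·G[:,5] = (00010101100)·(00100000000) mod 2 = 0+0+0+0+0+0+0+0+0+0+0 mod 2 = 0
  c[6] = d·G[:,6] = (00010101100)·(00010000000) mod 2 = 0+0+0+1+0+0+0+0+0+0+0 mod 2 = 1
  c[7] = d·G[:,7] = (00010101100)·(00001111111) mod 2 = 0+0+0+0+0+1+0+1+1+0+0 mod 2 = 1
  c[8] = d·G[:,8] = (00010101100)·(00001000000) mod 2 = 0+0+0+0+0+0+0+0+0+0+0 mod 2 = 0
  c[9] = d·G[:,9] = (00010101100)·(00000100000) mod 2 = 0+0+0+0+0+1+0+0+0+0+0 mod 2 = 1
  c[10] = d·G[:,10] = (00010101100)·(00000010000) mod 2 = 0+0+0+0+0+0+0+0+0+0+0 mod 2 = 0
  c[11] = d·G[:,11] = (00010101100)·(00000001000) mod 2 = 0+0+0+0+0+0+0+1+0+0+0 mod 2 = 1
  c[12] = d·G[:,12] = (00010101100)·(00000000100) mod 2 = 0+0+0+0+0+0+0+0+1+0+0 mod 2 = 1
  c[13] = d·G[:,13] = (00010101100)·(00000000010) mod 2 = 0+0+0+0+0+0+0+0+0+0+0 mod 2 = 0
  c[14] = d·G[:,14] = (00010101100)·(00000000001) mod 2 = 0+0+0+0+0+0+0+0+0+0+0 mod 2 = 0
Codeword = 000100110101100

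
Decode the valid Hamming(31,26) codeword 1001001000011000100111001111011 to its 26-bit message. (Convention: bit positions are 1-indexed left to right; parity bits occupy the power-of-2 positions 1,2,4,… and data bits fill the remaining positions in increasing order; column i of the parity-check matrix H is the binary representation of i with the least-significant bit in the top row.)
Parity bits occupy power-of-2 positions; data bits are at positions {3,5,6,7,9,10,11,12,13,14,15,17,18,19,20,21,22,23,24,25,26,27,28,29,30,31} (1-indexed).
Extract: c[3]=0 c[5]=0 c[6]=0 c[7]=1 c[9]=0 c[10]=0 c[11]=0 c[12]=1 c[13]=1 c[14]=0 c[15]=0 c[17]=1 c[18]=0 c[19]=0 c[20]=1 c[21]=1 c[22]=1 c[23]=0 c[24]=0 c[25]=1 c[26]=1 c[27]=1 c[28]=1 c[29]=0 c[30]=1 c[31]=1
Data = 00010001100100111001111011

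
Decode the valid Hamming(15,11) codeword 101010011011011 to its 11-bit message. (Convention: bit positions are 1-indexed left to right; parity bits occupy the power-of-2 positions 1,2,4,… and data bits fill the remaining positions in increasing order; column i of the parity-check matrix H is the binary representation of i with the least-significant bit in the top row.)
Parity bits occupy power-of-2 positions; data bits are at positions {3,5,6,7,9,10,11,12,13,14,15} (1-indexed).
Extract: c[3]=1 c[5]=1 c[6]=0 c[7]=0 c[9]=1 c[10]=0 c[11]=1 c[12]=1 c[13]=0 c[14]=1 c[15]=1
Data = 11001011011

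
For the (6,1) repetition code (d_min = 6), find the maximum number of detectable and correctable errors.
Detection only: up to d_min − 1 = 5 errors.
Correction: up to ⌊(d_min − 1)/2⌋ = ⌊5/2⌋ = 2 errors.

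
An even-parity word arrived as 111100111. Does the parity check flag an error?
Sum of received bits: 1+1+1+1+0+0+1+1+1 = 7; 7 mod 2 = 1. Result is 1 ≠ 0 → error detected.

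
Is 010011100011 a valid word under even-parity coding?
Sum of all bits: 0+1+0+0+1+1+1+0+0+0+1+1 = 6; 6 mod 2 = 0. Result is 0 → valid parity.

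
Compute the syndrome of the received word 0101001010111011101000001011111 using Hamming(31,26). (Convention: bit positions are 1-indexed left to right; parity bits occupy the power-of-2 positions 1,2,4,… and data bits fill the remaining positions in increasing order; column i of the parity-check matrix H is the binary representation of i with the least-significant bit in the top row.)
Syndrome s = H · r^T (mod 2), r = 0101001010111011101000001011111:
  s[0] = (1010101010101010101010101010101)·(0101001010111011101000001011111) mod 2 = 0+0+0+0+0+0+1+0+1+0+1+0+1+0+1+0+1+0+1+0+0+0+0+0+1+0+1+0+1+0+1 mod 2 = 1
  s[1] = (0110011001100110011001100110011)·(0101001010111011101000001011111) mod 2 = 0+1+0+0+0+0+1+0+0+0+1+0+0+0+1+0+0+0+1+0+0+0+0+0+0+0+1+0+0+1+1 mod 2 = 0
  s[2] = (0001111000011110000111100001111)·(0101001010111011101000001011111) mod 2 = 0+0+0+1+0+0+1+0+0+0+0+1+1+0+1+0+0+0+0+0+0+0+0+0+0+0+0+1+1+1+1 mod 2 = 1
  s[3] = (0000000111111110000000011111111)·(0101001010111011101000001011111) mod 2 = 0+0+0+0+0+0+0+0+1+0+1+1+1+0+1+0+0+0+0+0+0+0+0+0+1+0+1+1+1+1+1 mod 2 = 1
  s[4] = (0000000000000001111111111111111)·(0101001010111011101000001011111) mod 2 = 0+0+0+0+0+0+0+0+0+0+0+0+0+0+0+1+1+0+1+0+0+0+0+0+1+0+1+1+1+1+1 mod 2 = 1
Syndrome = 10111
Non-zero syndrome: error at position 29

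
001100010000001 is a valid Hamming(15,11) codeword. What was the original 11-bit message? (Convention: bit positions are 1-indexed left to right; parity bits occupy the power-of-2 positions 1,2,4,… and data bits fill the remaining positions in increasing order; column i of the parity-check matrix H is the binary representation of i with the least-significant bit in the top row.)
Parity bits occupy power-of-2 positions; data bits are at positions {3,5,6,7,9,10,11,12,13,14,15} (1-indexed).
Extract: c[3]=1 c[5]=0 c[6]=0 c[7]=0 c[9]=0 c[10]=0 c[11]=0 c[12]=0 c[13]=0 c[14]=0 c[15]=1
Data = 10000000001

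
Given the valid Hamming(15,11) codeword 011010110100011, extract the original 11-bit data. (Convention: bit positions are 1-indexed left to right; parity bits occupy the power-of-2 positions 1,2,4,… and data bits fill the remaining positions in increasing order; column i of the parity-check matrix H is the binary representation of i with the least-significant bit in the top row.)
Parity bits occupy power-of-2 positions; data bits are at positions {3,5,6,7,9,10,11,12,13,14,15} (1-indexed).
Extract: c[3]=1 c[5]=1 c[6]=0 c[7]=1 c[9]=0 c[10]=1 c[11]=0 c[12]=0 c[13]=0 c[14]=1 c[15]=1
Data = 11010100011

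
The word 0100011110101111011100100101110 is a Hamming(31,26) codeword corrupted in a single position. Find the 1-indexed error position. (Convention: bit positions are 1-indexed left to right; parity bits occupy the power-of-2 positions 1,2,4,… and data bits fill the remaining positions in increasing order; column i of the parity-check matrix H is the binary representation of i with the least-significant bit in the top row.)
Syndrome s = H · r^T (mod 2), r = 0100011110101111011100100101110:
  s[0] = (1010101010101010101010101010101)·(0100011110101111011100100101110) mod 2 = 0+0+0+0+0+0+1+0+1+0+1+0+1+0+1+0+0+0+1+0+0+0+1+0+0+0+0+0+1+0+0 mod 2 = 0
  s[1] = (0110011001100110011001100110011)·(0100011110101111011100100101110) mod 2 = 0+1+0+0+0+1+1+0+0+0+1+0+0+1+1+0+0+1+1+0+0+0+1+0+0+1+0+0+0+1+0 mod 2 = 1
  s[2] = (0001111000011110000111100001111)·(0100011110101111011100100101110) mod 2 = 0+0+0+0+0+1+1+0+0+0+0+0+1+1+1+0+0+0+0+1+0+0+1+0+0+0+0+1+1+1+0 mod 2 = 0
  s[3] = (0000000111111110000000011111111)·(0100011110101111011100100101110) mod 2 = 0+0+0+0+0+0+0+1+1+0+1+0+1+1+1+0+0+0+0+0+0+0+0+0+0+1+0+1+1+1+0 mod 2 = 0
  s[4] = (0000000000000001111111111111111)·(0100011110101111011100100101110) mod 2 = 0+0+0+0+0+0+0+0+0+0+0+0+0+0+0+1+0+1+1+1+0+0+1+0+0+1+0+1+1+1+0 mod 2 = 1
Syndrome = 01001
Column i of H is the binary representation of i, so the syndrome is the binary index of the flipped bit.
Read s = 01001 with s[0] as LSB: 0·2^0 + 1·2^1 + 0·2^2 + 0·2^3 + 1·2^4 = 18.
Error is at bit position 18.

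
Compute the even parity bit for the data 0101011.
Sum of data bits: 0+1+0+1+0+1+1 = 4.
4 mod 2 = 0, so parity bit = 0.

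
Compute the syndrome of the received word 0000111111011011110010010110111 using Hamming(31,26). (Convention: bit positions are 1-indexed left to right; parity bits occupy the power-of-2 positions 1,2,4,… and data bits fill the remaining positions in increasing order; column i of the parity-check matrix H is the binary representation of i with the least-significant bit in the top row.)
Syndrome s = H · r^T (mod 2), r = 0000111111011011110010010110111:
  s[0] = (1010101010101010101010101010101)·(0000111111011011110010010110111) mod 2 = 0+0+0+0+1+0+1+0+1+0+0+0+1+0+1+0+1+0+0+0+1+0+0+0+0+0+1+0+1+0+1 mod 2 = 0
  s[1] = (0110011001100110011001100110011)·(0000111111011011110010010110111) mod 2 = 0+0+0+0+0+1+1+0+0+1+0+0+0+0+1+0+0+1+0+0+0+0+0+0+0+1+1+0+0+1+1 mod 2 = 1
  s[2] = (0001111000011110000111100001111)·(0000111111011011110010010110111) mod 2 = 0+0+0+0+1+1+1+0+0+0+0+1+1+0+1+0+0+0+0+0+1+0+0+0+0+0+0+0+1+1+1 mod 2 = 0
  s[3] = (0000000111111110000000011111111)·(0000111111011011110010010110111) mod 2 = 0+0+0+0+0+0+0+1+1+1+0+1+1+0+1+0+0+0+0+0+0+0+0+1+0+1+1+0+1+1+1 mod 2 = 0
  s[4] = (0000000000000001111111111111111)·(0000111111011011110010010110111) mod 2 = 0+0+0+0+0+0+0+0+0+0+0+0+0+0+0+1+1+1+0+0+1+0+0+1+0+1+1+0+1+1+1 mod 2 = 0
Syndrome = 01000
Non-zero syndrome: error at position 2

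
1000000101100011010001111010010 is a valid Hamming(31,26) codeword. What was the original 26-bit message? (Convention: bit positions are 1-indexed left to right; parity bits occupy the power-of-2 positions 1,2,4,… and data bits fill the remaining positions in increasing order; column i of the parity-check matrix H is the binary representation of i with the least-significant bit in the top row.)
Parity bits occupy power-of-2 positions; data bits are at positions {3,5,6,7,9,10,11,12,13,14,15,17,18,19,20,21,22,23,24,25,26,27,28,29,30,31} (1-indexed).
Extract: c[3]=0 c[5]=0 c[6]=0 c[7]=0 c[9]=0 c[10]=1 c[11]=1 c[12]=0 c[13]=0 c[14]=0 c[15]=1 c[17]=0 c[18]=1 c[19]=0 c[20]=0 c[21]=0 c[22]=1 c[23]=1 c[24]=1 c[25]=1 c[26]=0 c[27]=1 c[28]=0 c[29]=0 c[30]=1 c[31]=0
Data = 00000110001010001111010010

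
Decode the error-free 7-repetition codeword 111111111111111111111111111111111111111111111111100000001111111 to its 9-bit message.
Split into 7-bit blocks: 1111111 1111111 1111111 1111111 1111111 1111111 1111111 0000000 1111111
Data = 111111101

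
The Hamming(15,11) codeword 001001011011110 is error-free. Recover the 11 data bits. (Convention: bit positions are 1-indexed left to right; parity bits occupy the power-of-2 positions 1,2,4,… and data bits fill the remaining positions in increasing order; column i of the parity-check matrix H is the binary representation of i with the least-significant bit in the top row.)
Parity bits occupy power-of-2 positions; data bits are at positions {3,5,6,7,9,10,11,12,13,14,15} (1-indexed).
Extract: c[3]=1 c[5]=0 c[6]=1 c[7]=0 c[9]=1 c[10]=0 c[11]=1 c[12]=1 c[13]=1 c[14]=1 c[15]=0
Data = 10101011110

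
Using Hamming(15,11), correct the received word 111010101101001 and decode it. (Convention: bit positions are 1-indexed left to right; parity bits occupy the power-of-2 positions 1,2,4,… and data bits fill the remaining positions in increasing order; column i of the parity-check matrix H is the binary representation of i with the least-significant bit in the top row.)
Syndrome s = H · r^T (mod 2), r = 111010101101001:
  s[0] = (101010101010101)·(111010101101001) mod 2 = 1+0+1+0+1+0+1+0+1+0+0+0+0+0+1 mod 2 = 0
  s[1] = (011001100110011)·(111010101101001) mod 2 = 0+1+1+0+0+0+1+0+0+1+0+0+0+0+1 mod 2 = 1
  s[2] = (000111100001111)·(111010101101001) mod 2 = 0+0+0+0+1+0+1+0+0+0+0+1+0+0+1 mod 2 = 0
  s[3] = (000000011111111)·(111010101101001) mod 2 = 0+0+0+0+0+0+0+0+1+1+0+1+0+0+1 mod 2 = 0
Syndrome = 0100
Column 2 of H equals this syndrome → error at bit 2 (1-indexed).
Flip bit 2: 111010101101001 → 101010101101001
Extract data bits at positions {3,5,6,7,9,10,11,12,13,14,15}: 11011101001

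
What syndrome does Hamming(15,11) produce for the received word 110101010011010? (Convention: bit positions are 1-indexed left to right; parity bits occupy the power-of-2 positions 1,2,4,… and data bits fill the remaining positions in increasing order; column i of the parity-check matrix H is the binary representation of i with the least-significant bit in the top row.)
Syndrome s = H · r^T (mod 2), r = 110101010011010:
  s[0] = (101010101010101)·(110101010011010) mod 2 = 1+0+0+0+0+0+0+0+0+0+1+0+0+0+0 mod 2 = 0
  s[1] = (011001100110011)·(110101010011010) mod 2 = 0+1+0+0+0+1+0+0+0+0+1+0+0+1+0 mod 2 = 0
  s[2] = (000111100001111)·(110101010011010) mod 2 = 0+0+0+1+0+1+0+0+0+0+0+1+0+1+0 mod 2 = 0
  s[3] = (000000011111111)·(110101010011010) mod 2 = 0+0+0+0+0+0+0+1+0+0+1+1+0+1+0 mod 2 = 0
Syndrome = 0000
s = 0: no error detected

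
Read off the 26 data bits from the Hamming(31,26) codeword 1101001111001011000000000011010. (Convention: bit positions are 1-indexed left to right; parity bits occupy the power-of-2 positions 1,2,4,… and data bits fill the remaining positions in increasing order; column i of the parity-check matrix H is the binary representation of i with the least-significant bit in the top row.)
Parity bits occupy power-of-2 positions; data bits are at positions {3,5,6,7,9,10,11,12,13,14,15,17,18,19,20,21,22,23,24,25,26,27,28,29,30,31} (1-indexed).
Extract: c[3]=0 c[5]=0 c[6]=0 c[7]=1 c[9]=1 c[10]=1 c[11]=0 c[12]=0 c[13]=1 c[14]=0 c[15]=1 c[17]=0 c[18]=0 c[19]=0 c[20]=0 c[21]=0 c[22]=0 c[23]=0 c[24]=0 c[25]=0 c[26]=0 c[27]=1 c[28]=1 c[29]=0 c[30]=1 c[31]=0
Data = 00011100101000000000011010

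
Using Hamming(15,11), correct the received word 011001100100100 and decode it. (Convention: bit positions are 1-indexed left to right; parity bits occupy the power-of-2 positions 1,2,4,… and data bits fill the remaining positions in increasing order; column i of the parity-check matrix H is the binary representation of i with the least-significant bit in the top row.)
Syndrome s = H · r^T (mod 2), r = 011001100100100:
  s[0] = (101010101010101)·(011001100100100) mod 2 = 0+0+1+0+0+0+1+0+0+0+0+0+1+0+0 mod 2 = 1
  s[1] = (011001100110011)·(011001100100100) mod 2 = 0+1+1+0+0+1+1+0+0+1+0+0+0+0+0 mod 2 = 1
  s[2] = (000111100001111)·(011001100100100) mod 2 = 0+0+0+0+0+1+1+0+0+0+0+0+1+0+0 mod 2 = 1
  s[3] = (000000011111111)·(011001100100100) mod 2 = 0+0+0+0+0+0+0+0+0+1+0+0+1+0+0 mod 2 = 0
Syndrome = 1110
Column 7 of H equals this syndrome → error at bit 7 (1-indexed).
Flip bit 7: 011001100100100 → 011001000100100
Extract data bits at positions {3,5,6,7,9,10,11,12,13,14,15}: 10100100100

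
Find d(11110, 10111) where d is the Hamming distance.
XOR = 01001, count of 1s = 2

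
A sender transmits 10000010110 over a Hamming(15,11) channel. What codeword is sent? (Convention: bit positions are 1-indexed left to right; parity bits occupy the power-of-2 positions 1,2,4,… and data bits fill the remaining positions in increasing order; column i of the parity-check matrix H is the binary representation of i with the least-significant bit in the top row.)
Codeword c = d · G (mod 2), d = 10000010110:
  c[0] = d·G[:,0] = (10000010110)·(11011010101) mod 2 = 1+0+0+0+0+0+1+0+1+0+0 mod 2 = 1
  c[1] = d·G[:,1] = (10000010110)·(10110110011) mod 2 = 1+0+0+0+0+0+1+0+0+1+0 mod 2 = 1
  c[2] = d·G[:,2] = (10000010110)·(10000000000) mod 2 = 1+0+0+0+0+0+0+0+0+0+0 mod 2 = 1
  c[3] = d·G[:,3] = (10000010110)·(01110001111) mod 2 = 0+0+0+0+0+0+0+0+1+1+0 mod 2 = 0
  c[4] = d·G[:,4] = (10000010110)·(01000000000) mod 2 = 0+0+0+0+0+0+0+0+0+0+0 mod 2 = 0
  c[5] = d·G[:,5] = (10000010110)·(00100000000) mod 2 = 0+0+0+0+0+0+0+0+0+0+0 mod 2 = 0
  c[6] = d·G[:,6] = (10000010110)·(00010000000) mod 2 = 0+0+0+0+0+0+0+0+0+0+0 mod 2 = 0
  c[7] = d·G[:,7] = (10000010110)·(00001111111) mod 2 = 0+0+0+0+0+0+1+0+1+1+0 mod 2 = 1
  c[8] = d·G[:,8] = (10000010110)·(00001000000) mod 2 = 0+0+0+0+0+0+0+0+0+0+0 mod 2 = 0
  c[9] = d·G[:,9] = (10000010110)·(00000100000) mod 2 = 0+0+0+0+0+0+0+0+0+0+0 mod 2 = 0
  c[10] = d·G[:,10] = (10000010110)·(00000010000) mod 2 = 0+0+0+0+0+0+1+0+0+0+0 mod 2 = 1
  c[11] = d·G[:,11] = (10000010110)·(00000001000) mod 2 = 0+0+0+0+0+0+0+0+0+0+0 mod 2 = 0
  c[12] = d·G[:,12] = (10000010110)·(00000000100) mod 2 = 0+0+0+0+0+0+0+0+1+0+0 mod 2 = 1
  c[13] = d·G[:,13] = (10000010110)·(00000000010) mod 2 = 0+0+0+0+0+0+0+0+0+1+0 mod 2 = 1
  c[14] = d·G[:,14] = (10000010110)·(00000000001) mod 2 = 0+0+0+0+0+0+0+0+0+0+0 mod 2 = 0
Codeword = 111000010010110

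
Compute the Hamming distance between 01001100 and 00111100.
XOR = 01110000, count of 1s = 3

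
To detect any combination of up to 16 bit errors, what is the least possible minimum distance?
Detecting e errors requires d_min ≥ e + 1 = 16 + 1 = 17.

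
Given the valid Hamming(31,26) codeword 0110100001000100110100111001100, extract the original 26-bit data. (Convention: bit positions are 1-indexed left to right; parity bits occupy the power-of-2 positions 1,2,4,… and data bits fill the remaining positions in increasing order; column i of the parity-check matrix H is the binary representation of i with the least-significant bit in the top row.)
Parity bits occupy power-of-2 positions; data bits are at positions {3,5,6,7,9,10,11,12,13,14,15,17,18,19,20,21,22,23,24,25,26,27,28,29,30,31} (1-indexed).
Extract: c[3]=1 c[5]=1 c[6]=0 c[7]=0 c[9]=0 c[10]=1 c[11]=0 c[12]=0 c[13]=0 c[14]=1 c[15]=0 c[17]=1 c[18]=1 c[19]=0 c[20]=1 c[21]=0 c[22]=0 c[23]=1 c[24]=1 c[25]=1 c[26]=0 c[27]=0 c[28]=1 c[29]=1 c[30]=0 c[31]=0
Data = 11000100010110100111001100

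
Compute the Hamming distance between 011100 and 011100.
XOR = 000000, count of 1s = 0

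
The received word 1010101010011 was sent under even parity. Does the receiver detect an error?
Sum of received bits: 1+0+1+0+1+0+1+0+1+0+0+1+1 = 7; 7 mod 2 = 1. Result is 1 ≠ 0 → error detected.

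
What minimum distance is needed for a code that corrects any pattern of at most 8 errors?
Correcting t errors requires d_min ≥ 2t + 1 = 2·8 + 1 = 17.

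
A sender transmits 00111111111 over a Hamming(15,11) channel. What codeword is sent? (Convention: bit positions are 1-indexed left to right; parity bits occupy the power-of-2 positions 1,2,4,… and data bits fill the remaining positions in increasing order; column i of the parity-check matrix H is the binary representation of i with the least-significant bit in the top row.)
Codeword c = d · G (mod 2), d = 00111111111:
  c[0] = d·G[:,0] = (00111111111)·(11011010101) mod 2 = 0+0+0+1+1+0+1+0+1+0+1 mod 2 = 1
  c[1] = d·G[:,1] = (00111111111)·(10110110011) mod 2 = 0+0+1+1+0+1+1+0+0+1+1 mod 2 = 0
  c[2] = d·G[:,2] = (00111111111)·(10000000000) mod 2 = 0+0+0+0+0+0+0+0+0+0+0 mod 2 = 0
  c[3] = d·G[:,3] = (00111111111)·(01110001111) mod 2 = 0+0+1+1+0+0+0+1+1+1+1 mod 2 = 0
  c[4] = d·G[:,4] = (00111111111)·(01000000000) mod 2 = 0+0+0+0+0+0+0+0+0+0+0 mod 2 = 0
  c[5] = d·G[:,5] = (00111111111)·(00100000000) mod 2 = 0+0+1+0+0+0+0+0+0+0+0 mod 2 = 1
  c[6] = d·G[:,6] = (00111111111)·(00010000000) mod 2 = 0+0+0+1+0+0+0+0+0+0+0 mod 2 = 1
  c[7] = d·G[:,7] = (00111111111)·(00001111111) mod 2 = 0+0+0+0+1+1+1+1+1+1+1 mod 2 = 1
  c[8] = d·G[:,8] = (00111111111)·(00001000000) mod 2 = 0+0+0+0+1+0+0+0+0+0+0 mod 2 = 1
  c[9] = d·G[:,9] = (00111111111)·(00000100000) mod 2 = 0+0+0+0+0+1+0+0+0+0+0 mod 2 = 1
  c[10] = d·G[:,10] = (00111111111)·(00000010000) mod 2 = 0+0+0+0+0+0+1+0+0+0+0 mod 2 = 1
  c[11] = d·G[:,11] = (00111111111)·(00000001000) mod 2 = 0+0+0+0+0+0+0+1+0+0+0 mod 2 = 1
  c[12] = d·G[:,12] = (00111111111)·(00000000100) mod 2 = 0+0+0+0+0+0+0+0+1+0+0 mod 2 = 1
  c[13] = d·G[:,13] = (00111111111)·(00000000010) mod 2 = 0+0+0+0+0+0+0+0+0+1+0 mod 2 = 1
  c[14] = d·G[:,14] = (00111111111)·(00000000001) mod 2 = 0+0+0+0+0+0+0+0+0+0+1 mod 2 = 1
Codeword = 100001111111111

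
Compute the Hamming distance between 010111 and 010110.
XOR = 000001, count of 1s = 1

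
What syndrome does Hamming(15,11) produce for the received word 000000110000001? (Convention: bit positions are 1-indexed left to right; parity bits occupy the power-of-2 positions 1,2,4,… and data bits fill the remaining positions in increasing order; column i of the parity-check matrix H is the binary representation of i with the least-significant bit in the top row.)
Syndrome s = H · r^T (mod 2), r = 000000110000001:
  s[0] = (101010101010101)·(000000110000001) mod 2 = 0+0+0+0+0+0+1+0+0+0+0+0+0+0+1 mod 2 = 0
  s[1] = (011001100110011)·(000000110000001) mod 2 = 0+0+0+0+0+0+1+0+0+0+0+0+0+0+1 mod 2 = 0
  s[2] = (000111100001111)·(000000110000001) mod 2 = 0+0+0+0+0+0+1+0+0+0+0+0+0+0+1 mod 2 = 0
  s[3] = (000000011111111)·(000000110000001) mod 2 = 0+0+0+0+0+0+0+1+0+0+0+0+0+0+1 mod 2 = 0
Syndrome = 0000
s = 0: no error detected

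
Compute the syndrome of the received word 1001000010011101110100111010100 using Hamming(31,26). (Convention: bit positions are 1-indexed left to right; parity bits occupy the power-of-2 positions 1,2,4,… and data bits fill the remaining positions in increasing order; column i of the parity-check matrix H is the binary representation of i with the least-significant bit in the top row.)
Syndrome s = H · r^T (mod 2), r = 1001000010011101110100111010100:
  s[0] = (1010101010101010101010101010101)·(1001000010011101110100111010100) mod 2 = 1+0+0+0+0+0+0+0+1+0+0+0+1+0+0+0+1+0+0+0+0+0+1+0+1+0+1+0+1+0+0 mod 2 = 0
  s[1] = (0110011001100110011001100110011)·(1001000010011101110100111010100) mod 2 = 0+0+0+0+0+0+0+0+0+0+0+0+0+1+0+0+0+1+0+0+0+0+1+0+0+0+1+0+0+0+0 mod 2 = 0
  s[2] = (0001111000011110000111100001111)·(1001000010011101110100111010100) mod 2 = 0+0+0+1+0+0+0+0+0+0+0+1+1+1+0+0+0+0+0+1+0+0+1+0+0+0+0+0+1+0+0 mod 2 = 1
  s[3] = (0000000111111110000000011111111)·(1001000010011101110100111010100) mod 2 = 0+0+0+0+0+0+0+0+1+0+0+1+1+1+0+0+0+0+0+0+0+0+0+1+1+0+1+0+1+0+0 mod 2 = 0
  s[4] = (0000000000000001111111111111111)·(1001000010011101110100111010100) mod 2 = 0+0+0+0+0+0+0+0+0+0+0+0+0+0+0+1+1+1+0+1+0+0+1+1+1+0+1+0+1+0+0 mod 2 = 1
Syndrome = 00101
Non-zero syndrome: error at position 20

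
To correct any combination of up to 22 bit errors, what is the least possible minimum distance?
Correcting t errors requires d_min ≥ 2t + 1 = 2·22 + 1 = 45.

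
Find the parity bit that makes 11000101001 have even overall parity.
Sum of data bits: 1+1+0+0+0+1+0+1+0+0+1 = 5.
5 mod 2 = 1, so parity bit = 1.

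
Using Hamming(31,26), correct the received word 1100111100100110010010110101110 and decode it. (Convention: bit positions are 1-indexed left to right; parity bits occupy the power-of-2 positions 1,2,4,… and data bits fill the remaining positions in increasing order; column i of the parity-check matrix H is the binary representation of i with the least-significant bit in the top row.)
Syndrome s = H · r^T (mod 2), r = 1100111100100110010010110101110:
  s[0] = (1010101010101010101010101010101)·(1100111100100110010010110101110) mod 2 = 1+0+0+0+1+0+1+0+0+0+1+0+0+0+1+0+0+0+0+0+1+0+1+0+0+0+0+0+1+0+0 mod 2 = 0
  s[1] = (0110011001100110011001100110011)·(1100111100100110010010110101110) mod 2 = 0+1+0+0+0+1+1+0+0+0+1+0+0+1+1+0+0+1+0+0+0+0+1+0+0+1+0+0+0+1+0 mod 2 = 0
  s[2] = (0001111000011110000111100001111)·(1100111100100110010010110101110) mod 2 = 0+0+0+0+1+1+1+0+0+0+0+0+0+1+1+0+0+0+0+0+1+0+1+0+0+0+0+1+1+1+0 mod 2 = 0
  s[3] = (0000000111111110000000011111111)·(1100111100100110010010110101110) mod 2 = 0+0+0+0+0+0+0+1+0+0+1+0+0+1+1+0+0+0+0+0+0+0+0+1+0+1+0+1+1+1+0 mod 2 = 1
  s[4] = (0000000000000001111111111111111)·(1100111100100110010010110101110) mod 2 = 0+0+0+0+0+0+0+0+0+0+0+0+0+0+0+0+0+1+0+0+1+0+1+1+0+1+0+1+1+1+0 mod 2 = 0
Syndrome = 00010
Column 8 of H equals this syndrome → error at bit 8 (1-indexed).
Flip bit 8: 1100111100100110010010110101110 → 1100111000100110010010110101110
Extract data bits at positions {3,5,6,7,9,10,11,12,13,14,15,17,18,19,20,21,22,23,24,25,26,27,28,29,30,31}: 01110010011010010110101110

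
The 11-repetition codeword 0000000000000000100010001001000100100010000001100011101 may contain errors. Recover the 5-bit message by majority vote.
Split into 11-bit blocks and majority-vote each:
  block 1 = 00000000000: 0 ones, 11 zeros → 0
  block 2 = 00000100010: 2 ones, 9 zeros → 0
  block 3 = 00100100010: 3 ones, 8 zeros → 0
  block 4 = 01000100000: 2 ones, 9 zeros → 0
  block 5 = 01100011101: 6 ones, 5 zeros → 1
Decoded = 00001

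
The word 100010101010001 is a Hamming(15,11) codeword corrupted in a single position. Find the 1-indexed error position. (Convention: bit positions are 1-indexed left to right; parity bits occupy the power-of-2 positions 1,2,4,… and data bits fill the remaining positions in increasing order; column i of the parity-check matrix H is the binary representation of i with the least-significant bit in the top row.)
Syndrome s = H · r^T (mod 2), r = 100010101010001:
  s[0] = (101010101010101)·(100010101010001) mod 2 = 1+0+0+0+1+0+1+0+1+0+1+0+0+0+1 mod 2 = 0
  s[1] = (011001100110011)·(100010101010001) mod 2 = 0+0+0+0+0+0+1+0+0+0+1+0+0+0+1 mod 2 = 1
  s[2] = (000111100001111)·(100010101010001) mod 2 = 0+0+0+0+1+0+1+0+0+0+0+0+0+0+1 mod 2 = 1
  s[3] = (000000011111111)·(100010101010001) mod 2 = 0+0+0+0+0+0+0+0+1+0+1+0+0+0+1 mod 2 = 1
Syndrome = 0111
Column i of H is the binary representation of i, so the syndrome is the binary index of the flipped bit.
Read s = 0111 with s[0] as LSB: 0·2^0 + 1·2^1 + 1·2^2 + 1·2^3 = 14.
Error is at bit position 14.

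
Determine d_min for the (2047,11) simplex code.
d_min = 1024 (every nonzero codeword of the simplex code S_11 has weight 2^(r−1) = 1024).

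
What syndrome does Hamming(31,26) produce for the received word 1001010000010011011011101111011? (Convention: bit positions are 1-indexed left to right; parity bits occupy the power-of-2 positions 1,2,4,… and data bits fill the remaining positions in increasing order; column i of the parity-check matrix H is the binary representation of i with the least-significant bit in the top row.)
Syndrome s = H · r^T (mod 2), r = 1001010000010011011011101111011:
  s[0] = (1010101010101010101010101010101)·(1001010000010011011011101111011) mod 2 = 1+0+0+0+0+0+0+0+0+0+0+0+0+0+1+0+0+0+1+0+1+0+1+0+1+0+1+0+0+0+1 mod 2 = 0
  s[1] = (0110011001100110011001100110011)·(1001010000010011011011101111011) mod 2 = 0+0+0+0+0+1+0+0+0+0+0+0+0+0+1+0+0+1+1+0+0+1+1+0+0+1+1+0+0+1+1 mod 2 = 0
  s[2] = (0001111000011110000111100001111)·(1001010000010011011011101111011) mod 2 = 0+0+0+1+0+1+0+0+0+0+0+1+0+0+1+0+0+0+0+0+1+1+1+0+0+0+0+1+0+1+1 mod 2 = 0
  s[3] = (0000000111111110000000011111111)·(1001010000010011011011101111011) mod 2 = 0+0+0+0+0+0+0+0+0+0+0+1+0+0+1+0+0+0+0+0+0+0+0+0+1+1+1+1+0+1+1 mod 2 = 0
  s[4] = (0000000000000001111111111111111)·(1001010000010011011011101111011) mod 2 = 0+0+0+0+0+0+0+0+0+0+0+0+0+0+0+1+0+1+1+0+1+1+1+0+1+1+1+1+0+1+1 mod 2 = 0
Syndrome = 00000
s = 0: no error detected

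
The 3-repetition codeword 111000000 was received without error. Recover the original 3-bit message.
Split into 3-bit blocks: 111 000 000
Data = 100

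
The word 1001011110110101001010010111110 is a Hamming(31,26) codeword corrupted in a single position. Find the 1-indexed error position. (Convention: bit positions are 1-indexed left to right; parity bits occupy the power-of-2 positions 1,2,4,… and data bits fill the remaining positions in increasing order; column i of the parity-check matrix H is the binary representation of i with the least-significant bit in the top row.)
Syndrome s = H · r^T (mod 2), r = 1001011110110101001010010111110:
  s[0] = (1010101010101010101010101010101)·(1001011110110101001010010111110) mod 2 = 1+0+0+0+0+0+1+0+1+0+1+0+0+0+0+0+0+0+1+0+1+0+0+0+0+0+1+0+1+0+0 mod 2 = 0
  s[1] = (0110011001100110011001100110011)·(1001011110110101001010010111110) mod 2 = 0+0+0+0+0+1+1+0+0+0+1+0+0+1+0+0+0+0+1+0+0+0+0+0+0+1+1+0+0+1+0 mod 2 = 0
  s[2] = (0001111000011110000111100001111)·(1001011110110101001010010111110) mod 2 = 0+0+0+1+0+1+1+0+0+0+0+1+0+1+0+0+0+0+0+0+1+0+0+0+0+0+0+1+1+1+0 mod 2 = 1
  s[3] = (0000000111111110000000011111111)·(1001011110110101001010010111110) mod 2 = 0+0+0+0+0+0+0+1+1+0+1+1+0+1+0+0+0+0+0+0+0+0+0+1+0+1+1+1+1+1+0 mod 2 = 1
  s[4] = (0000000000000001111111111111111)·(1001011110110101001010010111110) mod 2 = 0+0+0+0+0+0+0+0+0+0+0+0+0+0+0+1+0+0+1+0+1+0+0+1+0+1+1+1+1+1+0 mod 2 = 1
Syndrome = 00111
Column i of H is the binary representation of i, so the syndrome is the binary index of the flipped bit.
Read s = 00111 with s[0] as LSB: 0·2^0 + 0·2^1 + 1·2^2 + 1·2^3 + 1·2^4 = 28.
Error is at bit position 28.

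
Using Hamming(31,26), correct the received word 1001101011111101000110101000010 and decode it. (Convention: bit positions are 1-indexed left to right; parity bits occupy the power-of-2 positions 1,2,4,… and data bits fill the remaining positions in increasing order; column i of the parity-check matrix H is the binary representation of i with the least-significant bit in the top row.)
Syndrome s = H · r^T (mod 2), r = 1001101011111101000110101000010:
  s[0] = (1010101010101010101010101010101)·(1001101011111101000110101000010) mod 2 = 1+0+0+0+1+0+1+0+1+0+1+0+1+0+0+0+0+0+0+0+1+0+1+0+1+0+0+0+0+0+0 mod 2 = 1
  s[1] = (0110011001100110011001100110011)·(1001101011111101000110101000010) mod 2 = 0+0+0+0+0+0+1+0+0+1+1+0+0+1+0+0+0+0+0+0+0+0+1+0+0+0+0+0+0+1+0 mod 2 = 0
  s[2] = (0001111000011110000111100001111)·(1001101011111101000110101000010) mod 2 = 0+0+0+1+1+0+1+0+0+0+0+1+1+1+0+0+0+0+0+1+1+0+1+0+0+0+0+0+0+1+0 mod 2 = 0
  s[3] = (0000000111111110000000011111111)·(1001101011111101000110101000010) mod 2 = 0+0+0+0+0+0+0+0+1+1+1+1+1+1+0+0+0+0+0+0+0+0+0+0+1+0+0+0+0+1+0 mod 2 = 0
  s[4] = (0000000000000001111111111111111)·(1001101011111101000110101000010) mod 2 = 0+0+0+0+0+0+0+0+0+0+0+0+0+0+0+1+0+0+0+1+1+0+1+0+1+0+0+0+0+1+0 mod 2 = 0
Syndrome = 10000
Column 1 of H equals this syndrome → error at bit 1 (1-indexed).
Flip bit 1: 1001101011111101000110101000010 → 0001101011111101000110101000010
Extract data bits at positions {3,5,6,7,9,10,11,12,13,14,15,17,18,19,20,21,22,23,24,25,26,27,28,29,30,31}: 01011111110000110101000010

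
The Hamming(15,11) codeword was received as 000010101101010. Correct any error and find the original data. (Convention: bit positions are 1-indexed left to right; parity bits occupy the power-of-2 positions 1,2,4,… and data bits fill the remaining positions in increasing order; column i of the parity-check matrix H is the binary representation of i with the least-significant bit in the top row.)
Syndrome s = H · r^T (mod 2), r = 000010101101010:
  s[0] = (101010101010101)·(000010101101010) mod 2 = 0+0+0+0+1+0+1+0+1+0+0+0+0+0+0 mod 2 = 1
  s[1] = (011001100110011)·(000010101101010) mod 2 = 0+0+0+0+0+0+1+0+0+1+0+0+0+1+0 mod 2 = 1
  s[2] = (000111100001111)·(000010101101010) mod 2 = 0+0+0+0+1+0+1+0+0+0+0+1+0+1+0 mod 2 = 0
  s[3] = (000000011111111)·(000010101101010) mod 2 = 0+0+0+0+0+0+0+0+1+1+0+1+0+1+0 mod 2 = 0
Syndrome = 1100
Column 3 of H equals this syndrome → error at bit 3 (1-indexed).
Flip bit 3: 000010101101010 → 001010101101010
Extract data bits at positions {3,5,6,7,9,10,11,12,13,14,15}: 11011101010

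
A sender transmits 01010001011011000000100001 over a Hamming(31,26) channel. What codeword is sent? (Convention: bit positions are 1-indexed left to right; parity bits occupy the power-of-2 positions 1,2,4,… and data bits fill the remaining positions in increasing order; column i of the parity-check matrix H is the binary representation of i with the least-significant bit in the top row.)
Codeword c = d · G (mod 2), d = 01010001011011000000100001:
  c[0] = d·G[:,0] = (01010001011011000000100001)·(11011010101101010101010101) mod 2 = 0+1+0+1+0+0+0+0+0+0+1+0+0+1+0+0+0+0+0+0+0+0+0+0+0+1 mod 2 = 1
  c[1] = d·G[:,1] = (01010001011011000000100001)·(10110110011011001100110011) mod 2 = 0+0+0+1+0+0+0+0+0+1+1+0+1+1+0+0+0+0+0+0+1+0+0+0+0+1 mod 2 = 1
  c[2] = d·G[:,2] = (01010001011011000000100001)·(10000000000000000000000000) mod 2 = 0+0+0+0+0+0+0+0+0+0+0+0+0+0+0+0+0+0+0+0+0+0+0+0+0+0 mod 2 = 0
  c[3] = d·G[:,3] = (01010001011011000000100001)·(01110001111000111100001111) mod 2 = 0+1+0+1+0+0+0+1+0+1+1+0+0+0+0+0+0+0+0+0+0+0+0+0+0+1 mod 2 = 0
  c[4] = d·G[:,4] = (01010001011011000000100001)·(01000000000000000000000000) mod 2 = 0+1+0+0+0+0+0+0+0+0+0+0+0+0+0+0+0+0+0+0+0+0+0+0+0+0 mod 2 = 1
  c[5] = d·G[:,5] = (01010001011011000000100001)·(00100000000000000000000000) mod 2 = 0+0+0+0+0+0+0+0+0+0+0+0+0+0+0+0+0+0+0+0+0+0+0+0+0+0 mod 2 = 0
  c[6] = d·G[:,6] = (01010001011011000000100001)·(00010000000000000000000000) mod 2 = 0+0+0+1+0+0+0+0+0+0+0+0+0+0+0+0+0+0+0+0+0+0+0+0+0+0 mod 2 = 1
  c[7] = d·G[:,7] = (01010001011011000000100001)·(00001111111000000011111111) mod 2 = 0+0+0+0+0+0+0+1+0+1+1+0+0+0+0+0+0+0+0+0+1+0+0+0+0+1 mod 2 = 1
  c[8] = d·G[:,8] = (01010001011011000000100001)·(00001000000000000000000000) mod 2 = 0+0+0+0+0+0+0+0+0+0+0+0+0+0+0+0+0+0+0+0+0+0+0+0+0+0 mod 2 = 0
  c[9] = d·G[:,9] = (01010001011011000000100001)·(00000100000000000000000000) mod 2 = 0+0+0+0+0+0+0+0+0+0+0+0+0+0+0+0+0+0+0+0+0+0+0+0+0+0 mod 2 = 0
  c[10] = d·G[:,10] = (01010001011011000000100001)·(00000010000000000000000000) mod 2 = 0+0+0+0+0+0+0+0+0+0+0+0+0+0+0+0+0+0+0+0+0+0+0+0+0+0 mod 2 = 0
  c[11] = d·G[:,11] = (01010001011011000000100001)·(00000001000000000000000000) mod 2 = 0+0+0+0+0+0+0+1+0+0+0+0+0+0+0+0+0+0+0+0+0+0+0+0+0+0 mod 2 = 1
  c[12] = d·G[:,12] = (01010001011011000000100001)·(00000000100000000000000000) mod 2 = 0+0+0+0+0+0+0+0+0+0+0+0+0+0+0+0+0+0+0+0+0+0+0+0+0+0 mod 2 = 0
  c[13] = d·G[:,13] = (01010001011011000000100001)·(00000000010000000000000000) mod 2 = 0+0+0+0+0+0+0+0+0+1+0+0+0+0+0+0+0+0+0+0+0+0+0+0+0+0 mod 2 = 1
  c[14] = d·G[:,14] = (01010001011011000000100001)·(00000000001000000000000000) mod 2 = 0+0+0+0+0+0+0+0+0+0+1+0+0+0+0+0+0+0+0+0+0+0+0+0+0+0 mod 2 = 1
  c[15] = d·G[:,15] = (01010001011011000000100001)·(00000000000111111111111111) mod 2 = 0+0+0+0+0+0+0+0+0+0+0+0+1+1+0+0+0+0+0+0+1+0+0+0+0+1 mod 2 = 0
  c[16] = d·G[:,16] = (01010001011011000000100001)·(00000000000100000000000000) mod 2 = 0+0+0+0+0+0+0+0+0+0+0+0+0+0+0+0+0+0+0+0+0+0+0+0+0+0 mod 2 = 0
  c[17] = d·G[:,17] = (01010001011011000000100001)·(00000000000010000000000000) mod 2 = 0+0+0+0+0+0+0+0+0+0+0+0+1+0+0+0+0+0+0+0+0+0+0+0+0+0 mod 2 = 1
  c[18] = d·G[:,18] = (01010001011011000000100001)·(00000000000001000000000000) mod 2 = 0+0+0+0+0+0+0+0+0+0+0+0+0+1+0+0+0+0+0+0+0+0+0+0+0+0 mod 2 = 1
  c[19] = d·G[:,19] = (01010001011011000000100001)·(00000000000000100000000000) mod 2 = 0+0+0+0+0+0+0+0+0+0+0+0+0+0+0+0+0+0+0+0+0+0+0+0+0+0 mod 2 = 0
  c[20] = d·G[:,20] = (01010001011011000000100001)·(00000000000000010000000000) mod 2 = 0+0+0+0+0+0+0+0+0+0+0+0+0+0+0+0+0+0+0+0+0+0+0+0+0+0 mod 2 = 0
  c[21] = d·G[:,21] = (01010001011011000000100001)·(00000000000000001000000000) mod 2 = 0+0+0+0+0+0+0+0+0+0+0+0+0+0+0+0+0+0+0+0+0+0+0+0+0+0 mod 2 = 0
  c[22] = d·G[:,22] = (01010001011011000000100001)·(00000000000000000100000000) mod 2 = 0+0+0+0+0+0+0+0+0+0+0+0+0+0+0+0+0+0+0+0+0+0+0+0+0+0 mod 2 = 0
  c[23] = d·G[:,23] = (01010001011011000000100001)·(00000000000000000010000000) mod 2 = 0+0+0+0+0+0+0+0+0+0+0+0+0+0+0+0+0+0+0+0+0+0+0+0+0+0 mod 2 = 0
  c[24] = d·G[:,24] = (01010001011011000000100001)·(00000000000000000001000000) mod 2 = 0+0+0+0+0+0+0+0+0+0+0+0+0+0+0+0+0+0+0+0+0+0+0+0+0+0 mod 2 = 0
  c[25] = d·G[:,25] = (01010001011011000000100001)·(00000000000000000000100000) mod 2 = 0+0+0+0+0+0+0+0+0+0+0+0+0+0+0+0+0+0+0+0+1+0+0+0+0+0 mod 2 = 1
  c[26] = d·G[:,26] = (01010001011011000000100001)·(00000000000000000000010000) mod 2 = 0+0+0+0+0+0+0+0+0+0+0+0+0+0+0+0+0+0+0+0+0+0+0+0+0+0 mod 2 = 0
  c[27] = d·G[:,27] = (01010001011011000000100001)·(00000000000000000000001000) mod 2 = 0+0+0+0+0+0+0+0+0+0+0+0+0+0+0+0+0+0+0+0+0+0+0+0+0+0 mod 2 = 0
  c[28] = d·G[:,28] = (01010001011011000000100001)·(00000000000000000000000100) mod 2 = 0+0+0+0+0+0+0+0+0+0+0+0+0+0+0+0+0+0+0+0+0+0+0+0+0+0 mod 2 = 0
  c[29] = d·G[:,29] = (01010001011011000000100001)·(00000000000000000000000010) mod 2 = 0+0+0+0+0+0+0+0+0+0+0+0+0+0+0+0+0+0+0+0+0+0+0+0+0+0 mod 2 = 0
  c[30] = d·G[:,30] = (01010001011011000000100001)·(00000000000000000000000001) mod 2 = 0+0+0+0+0+0+0+0+0+0+0+0+0+0+0+0+0+0+0+0+0+0+0+0+0+1 mod 2 = 1
Codeword = 1100101100010110011000000100001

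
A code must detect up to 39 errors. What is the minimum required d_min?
Detecting e errors requires d_min ≥ e + 1 = 39 + 1 = 40.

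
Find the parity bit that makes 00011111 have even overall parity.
Sum of data bits: 0+0+0+1+1+1+1+1 = 5.
5 mod 2 = 1, so parity bit = 1.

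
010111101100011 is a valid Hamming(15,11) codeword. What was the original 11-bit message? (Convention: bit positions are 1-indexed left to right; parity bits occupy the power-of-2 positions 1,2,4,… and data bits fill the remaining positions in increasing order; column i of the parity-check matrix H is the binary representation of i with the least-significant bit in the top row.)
Parity bits occupy power-of-2 positions; data bits are at positions {3,5,6,7,9,10,11,12,13,14,15} (1-indexed).
Extract: c[3]=0 c[5]=1 c[6]=1 c[7]=1 c[9]=1 c[10]=1 c[11]=0 c[12]=0 c[13]=0 c[14]=1 c[15]=1
Data = 01111100011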